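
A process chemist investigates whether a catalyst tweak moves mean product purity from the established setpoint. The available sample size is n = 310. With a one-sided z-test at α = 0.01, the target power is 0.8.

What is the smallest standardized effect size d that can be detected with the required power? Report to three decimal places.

d ≈ 0.180

Need Φ(δ − 2.326) = 0.8, so δ = 2.326 + 0.842 = 3.168.
δ = d·√n ⇒ d = δ/√n = 3.168/√310 = 0.1799.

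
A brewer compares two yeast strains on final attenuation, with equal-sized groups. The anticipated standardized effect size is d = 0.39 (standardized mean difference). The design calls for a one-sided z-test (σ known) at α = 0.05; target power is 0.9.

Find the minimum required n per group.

For power 0.9 need Φ(δ − z_{0.05}) = 0.9, so δ = z_{0.05} + z_{0.10} = 1.645 + 1.282 = 2.926.
δ = d·√(n/2) ⇒ n = 2(δ/d)² = 2 × (2.926 / 0.39)² = 112.61.
Rounding up, n = 113 per group.

n = 113 per group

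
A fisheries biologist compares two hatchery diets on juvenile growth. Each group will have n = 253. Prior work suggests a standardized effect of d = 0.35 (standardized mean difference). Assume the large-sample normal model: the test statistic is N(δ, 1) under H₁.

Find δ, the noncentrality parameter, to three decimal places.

The noncentrality parameter scales effect size by the design's sample-size factor: δ = d·√(n/2) = 0.35 × √(253/2) = 3.9365

δ ≈ 3.937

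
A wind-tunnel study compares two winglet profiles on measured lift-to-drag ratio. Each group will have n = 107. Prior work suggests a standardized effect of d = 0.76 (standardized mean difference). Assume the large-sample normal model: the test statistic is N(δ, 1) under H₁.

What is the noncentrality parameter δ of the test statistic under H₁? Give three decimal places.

The noncentrality parameter scales effect size by the design's sample-size factor: δ = d·√(n/2) = 0.76 × √(107/2) = 5.5589

δ ≈ 5.559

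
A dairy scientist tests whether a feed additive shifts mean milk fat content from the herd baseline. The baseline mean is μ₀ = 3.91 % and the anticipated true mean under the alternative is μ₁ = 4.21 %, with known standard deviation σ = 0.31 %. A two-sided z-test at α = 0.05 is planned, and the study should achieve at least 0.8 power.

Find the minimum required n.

n = 9

Standardized effect: d = |μ₁ − μ₀| / σ = |4.21 − 3.91| / 0.31 = 0.9677
For power 0.8 need Φ(δ − z_{0.025}) = 0.8, so δ = z_{0.025} + z_{0.20} = 1.960 + 0.842 = 2.802.
(The Φ(−δ − z_{α/2}) term is vanishingly small for δ > 0 and is dropped in the standard sample-size formula.)
δ = d·√n ⇒ n = (δ/d)² = (2.802 / 0.9677)² = 8.38.
Round up to the next whole unit.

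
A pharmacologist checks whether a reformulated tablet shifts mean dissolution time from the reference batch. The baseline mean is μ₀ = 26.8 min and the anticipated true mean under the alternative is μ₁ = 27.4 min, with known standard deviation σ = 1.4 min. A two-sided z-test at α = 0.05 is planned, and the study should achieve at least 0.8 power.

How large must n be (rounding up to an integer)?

Standardized effect: d = |μ₁ − μ₀| / σ = |27.4 − 26.8| / 1.4 = 0.4286
For power 0.8 need Φ(δ − z_{0.025}) = 0.8, so δ = z_{0.025} + z_{0.20} = 1.960 + 0.842 = 2.802.
(The Φ(−δ − z_{α/2}) term is vanishingly small for δ > 0 and is dropped in the standard sample-size formula.)
δ = d·√n ⇒ n = (δ/d)² = (2.802 / 0.4286)² = 42.73.
Rounding up, n = 43.

n = 43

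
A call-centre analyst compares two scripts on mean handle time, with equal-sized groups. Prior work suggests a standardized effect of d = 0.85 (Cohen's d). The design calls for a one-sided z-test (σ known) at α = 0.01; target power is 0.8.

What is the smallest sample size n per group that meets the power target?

n = 28 per group

Set Φ(δ − 2.326) = 0.8; then δ − 2.326 = Φ⁻¹(0.8) = 0.842, giving δ = 3.168.
δ = d·√(n/2) ⇒ n = 2(δ/d)² = 2 × (3.168 / 0.85)² = 27.78.
Round up to the next whole unit.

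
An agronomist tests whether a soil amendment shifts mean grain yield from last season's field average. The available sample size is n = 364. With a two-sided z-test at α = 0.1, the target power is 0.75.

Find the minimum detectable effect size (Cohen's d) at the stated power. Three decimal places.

Required noncentrality: δ = z_{0.05} + z_{0.25} = 1.645 + 0.674 = 2.319.
(The second rejection-region term Φ(−δ − z_{α/2}) is negligible and dropped.)
δ = d·√n ⇒ d = δ/√n = 2.319/√364 = 0.1216.

d ≈ 0.122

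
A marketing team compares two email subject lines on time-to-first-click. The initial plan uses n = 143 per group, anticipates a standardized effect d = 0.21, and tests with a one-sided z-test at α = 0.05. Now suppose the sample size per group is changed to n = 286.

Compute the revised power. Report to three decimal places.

Power ≈ 0.807

With n = 286 per group: δ = d·√(n/2) = 0.21 × √(286/2) = 2.5112. Critical value z_{0.05} = 1.645.
Revised power = Φ(δ − 1.645) = Φ(0.866) = 0.8069.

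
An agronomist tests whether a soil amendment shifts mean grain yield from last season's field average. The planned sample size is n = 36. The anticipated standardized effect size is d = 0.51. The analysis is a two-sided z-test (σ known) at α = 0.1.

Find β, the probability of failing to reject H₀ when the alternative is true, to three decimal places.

β ≈ 0.079

Noncentrality parameter: λ = d·√n = 0.51 × √36 = 3.0600
Two-sided α = 0.1 → critical value z_{0.05} = 1.645.
Power = Φ(λ − 1.645) + Φ(−λ − 1.645) = Φ(1.415) + Φ(-4.705) = 0.9215 + 0.0000 = 0.9215.
Type II error: β = 1 − power = 1 − 0.9215 = 0.0785.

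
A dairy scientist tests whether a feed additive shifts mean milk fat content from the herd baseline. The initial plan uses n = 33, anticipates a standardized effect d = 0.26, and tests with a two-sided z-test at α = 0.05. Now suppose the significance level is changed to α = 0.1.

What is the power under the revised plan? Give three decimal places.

δ = d·√n = 0.26 × √33 = 1.4936 (unchanged). New critical value: z_{0.05} = 1.645.
Revised power = Φ(δ − 1.645) + Φ(−δ − 1.645) = Φ(-0.151) + Φ(-3.138) = 0.4399 + 0.0008 = 0.4407.

Power ≈ 0.441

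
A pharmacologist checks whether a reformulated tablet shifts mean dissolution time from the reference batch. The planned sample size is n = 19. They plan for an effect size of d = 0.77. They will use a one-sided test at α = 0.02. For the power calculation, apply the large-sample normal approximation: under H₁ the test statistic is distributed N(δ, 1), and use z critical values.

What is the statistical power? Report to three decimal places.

Noncentrality parameter: δ = d·√n = 0.77 × √19 = 3.3564
Critical value for a one-sided test at α = 0.02: z_α = 2.054.
Power = P(Z > 2.054 − δ) = Φ(1.303) = 0.9036.

Power ≈ 0.904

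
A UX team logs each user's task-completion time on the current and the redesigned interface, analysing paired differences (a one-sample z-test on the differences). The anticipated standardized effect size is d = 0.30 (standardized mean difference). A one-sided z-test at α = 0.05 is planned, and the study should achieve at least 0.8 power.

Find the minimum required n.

n = 69

Set Φ(δ − 1.645) = 0.8; then δ − 1.645 = Φ⁻¹(0.8) = 0.842, giving δ = 2.486.
δ = d·√n ⇒ n = (δ/d)² = (2.486 / 0.30)² = 68.70.
Rounding up, n = 69.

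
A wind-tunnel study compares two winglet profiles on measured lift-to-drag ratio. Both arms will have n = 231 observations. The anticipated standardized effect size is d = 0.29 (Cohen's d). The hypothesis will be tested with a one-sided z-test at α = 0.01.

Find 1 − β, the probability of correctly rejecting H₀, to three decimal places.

Noncentrality parameter: δ = d·√(n/2) = 0.29 × √(231/2) = 3.1167
Critical value for a one-sided test at α = 0.01: z_α = 2.326.
Power = P(Z > 2.326 − δ) = Φ(0.790) = 0.7853.

Power ≈ 0.785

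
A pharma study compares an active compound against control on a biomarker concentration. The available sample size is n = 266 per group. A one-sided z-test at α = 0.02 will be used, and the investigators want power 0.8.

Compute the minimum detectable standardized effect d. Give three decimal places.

d ≈ 0.251

Need Φ(δ − 2.054) = 0.8, so δ = 2.054 + 0.842 = 2.895.
δ = d·√(n/2) ⇒ d = δ/√(n/2) = 2.895/√(266/2) = 0.2511.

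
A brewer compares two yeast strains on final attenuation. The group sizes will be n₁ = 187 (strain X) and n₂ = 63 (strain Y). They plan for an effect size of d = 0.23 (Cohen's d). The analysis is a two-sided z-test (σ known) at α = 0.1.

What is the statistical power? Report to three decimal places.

Power ≈ 0.474

Noncentrality parameter: δ = d / √(1/n₁ + 1/n₂) = 0.23 / √(1/187 + 1/63) = 1.5789
Critical value for a two-sided test at α = 0.1: z_{α/2} = 1.645.
Power = Φ(δ − 1.645) + Φ(−δ − 1.645) = Φ(-0.066) + Φ(-3.224) = 0.4737 + 0.0006 = 0.4743.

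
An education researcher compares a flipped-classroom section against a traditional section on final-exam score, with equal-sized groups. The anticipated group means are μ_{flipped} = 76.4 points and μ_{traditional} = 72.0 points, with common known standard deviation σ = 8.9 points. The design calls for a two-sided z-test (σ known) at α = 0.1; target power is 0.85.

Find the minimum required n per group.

Standardized effect: d = |μ_{flipped} − μ_{traditional}| / σ = |76.4 − 72.0| / 8.9 = 0.4944
Set Φ(δ − 1.645) = 0.85; then δ − 1.645 = Φ⁻¹(0.85) = 1.036, giving δ = 2.681.
(Ignoring the negligible lower-tail rejection probability gives the usual closed-form inversion.)
δ = d·√(n/2) ⇒ n = 2(δ/d)² = 2 × (2.681 / 0.4944)² = 58.83.
Rounding up, n = 59 per group.

n = 59 per group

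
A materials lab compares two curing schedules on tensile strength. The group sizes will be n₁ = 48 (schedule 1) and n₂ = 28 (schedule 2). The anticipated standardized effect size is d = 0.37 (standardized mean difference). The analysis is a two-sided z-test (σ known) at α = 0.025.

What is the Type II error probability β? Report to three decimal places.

Noncentrality parameter: δ = d / √(1/n₁ + 1/n₂) = 0.37 / √(1/48 + 1/28) = 1.5559
Critical value for a two-sided test at α = 0.025: z_{α/2} = 2.241.
Power = Φ(δ − 2.241) + Φ(−δ − 2.241) = Φ(-0.685) + Φ(-3.797) = 0.2465 + 0.0001 = 0.2466.
Type II error: β = 1 − power = 1 − 0.2466 = 0.7534.

β ≈ 0.753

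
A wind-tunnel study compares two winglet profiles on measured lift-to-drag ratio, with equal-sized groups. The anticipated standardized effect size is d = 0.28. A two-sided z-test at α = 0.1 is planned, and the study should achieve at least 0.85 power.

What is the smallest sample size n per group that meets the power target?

n = 184 per group

For power 0.85 need Φ(δ − z_{0.05}) = 0.85, so δ = z_{0.05} + z_{0.15} = 1.645 + 1.036 = 2.681.
(The Φ(−δ − z_{α/2}) term is vanishingly small for δ > 0 and is dropped in the standard sample-size formula.)
δ = d·√(n/2) ⇒ n = 2(δ/d)² = 2 × (2.681 / 0.28)² = 183.40.
Rounding up, n = 184 per group.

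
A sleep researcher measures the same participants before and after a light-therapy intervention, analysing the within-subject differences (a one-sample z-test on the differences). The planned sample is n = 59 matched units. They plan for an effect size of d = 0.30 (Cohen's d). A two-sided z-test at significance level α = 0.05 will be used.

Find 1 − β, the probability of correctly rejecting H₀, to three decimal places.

Noncentrality parameter: δ = d·√n = 0.30 × √59 = 2.3043
Two-sided α = 0.05 → critical value z_{0.025} = 1.960.
Power = Φ(δ − 1.960) + Φ(−δ − 1.960) = Φ(0.344) + Φ(-4.264) = 0.6347 + 0.0000 = 0.6347.

Power ≈ 0.635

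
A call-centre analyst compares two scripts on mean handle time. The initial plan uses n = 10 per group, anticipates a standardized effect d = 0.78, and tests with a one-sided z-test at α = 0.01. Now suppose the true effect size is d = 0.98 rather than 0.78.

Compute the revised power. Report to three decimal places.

With d = 0.98: δ = d·√(n/2) = 0.98 × √(10/2) = 2.1913. Critical value z_{0.01} = 2.326.
Revised power = Φ(δ − 2.326) = Φ(-0.135) = 0.4463.

Power ≈ 0.446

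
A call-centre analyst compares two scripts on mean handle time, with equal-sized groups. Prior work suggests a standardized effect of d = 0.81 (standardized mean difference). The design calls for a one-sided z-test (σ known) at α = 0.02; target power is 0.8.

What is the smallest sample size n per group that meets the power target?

For power 0.8 need Φ(δ − z_{0.02}) = 0.8, so δ = z_{0.02} + z_{0.20} = 2.054 + 0.842 = 2.895.
δ = d·√(n/2) ⇒ n = 2(δ/d)² = 2 × (2.895 / 0.81)² = 25.55.
Round up to the next whole unit.

n = 26 per group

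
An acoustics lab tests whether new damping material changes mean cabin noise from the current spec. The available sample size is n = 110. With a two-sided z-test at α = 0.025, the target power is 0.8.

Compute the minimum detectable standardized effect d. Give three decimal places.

d ≈ 0.294

Need Φ(δ − 2.241) = 0.8, so δ = 2.241 + 0.842 = 3.083.
(The second rejection-region term Φ(−δ − z_{α/2}) is negligible and dropped.)
δ = d·√n ⇒ d = δ/√n = 3.083/√110 = 0.2940.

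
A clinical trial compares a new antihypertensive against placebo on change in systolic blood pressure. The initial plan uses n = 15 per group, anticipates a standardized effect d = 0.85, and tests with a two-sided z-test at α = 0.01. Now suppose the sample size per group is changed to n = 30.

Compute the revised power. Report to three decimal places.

With n = 30 per group: δ = d·√(n/2) = 0.85 × √(30/2) = 3.2920. Critical value z_{0.005} = 2.576.
Revised power = Φ(δ − 2.576) + Φ(−δ − 2.576) = Φ(0.716) + Φ(-5.868) = 0.7631 + 0.0000 = 0.7631.

Power ≈ 0.763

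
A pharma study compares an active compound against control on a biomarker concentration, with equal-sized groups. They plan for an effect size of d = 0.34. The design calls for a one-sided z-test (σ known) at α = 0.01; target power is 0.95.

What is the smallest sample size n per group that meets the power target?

For power 0.95 need Φ(δ − z_{0.01}) = 0.95, so δ = z_{0.01} + z_{0.05} = 2.326 + 1.645 = 3.971.
δ = d·√(n/2) ⇒ n = 2(δ/d)² = 2 × (3.971 / 0.34)² = 272.85.
Round up to the next whole unit.

n = 273 per group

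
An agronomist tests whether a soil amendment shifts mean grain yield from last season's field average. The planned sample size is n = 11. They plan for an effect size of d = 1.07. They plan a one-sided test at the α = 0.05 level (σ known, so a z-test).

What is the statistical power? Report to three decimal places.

Power ≈ 0.972

Noncentrality parameter: δ = d·√n = 1.07 × √11 = 3.5488
Critical value for a one-sided test at α = 0.05: z_α = 1.645.
Power = Φ(δ − 1.645) = Φ(1.904) = 0.9715.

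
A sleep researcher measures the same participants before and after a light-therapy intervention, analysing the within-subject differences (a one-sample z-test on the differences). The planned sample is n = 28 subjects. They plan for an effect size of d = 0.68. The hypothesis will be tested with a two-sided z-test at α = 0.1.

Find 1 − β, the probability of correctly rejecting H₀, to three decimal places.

Power ≈ 0.975

Noncentrality parameter: δ = d·√n = 0.68 × √28 = 3.5982
Critical value for a two-sided test at α = 0.1: z_{α/2} = 1.645.
Power = Φ(δ − 1.645) + Φ(−δ − 1.645) = Φ(1.953) + Φ(-5.243) = 0.9746 + 0.0000 = 0.9746.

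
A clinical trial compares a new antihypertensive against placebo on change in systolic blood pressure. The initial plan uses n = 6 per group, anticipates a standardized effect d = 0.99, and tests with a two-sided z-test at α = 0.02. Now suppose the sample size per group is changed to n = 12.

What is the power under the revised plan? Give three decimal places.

Power ≈ 0.539

With n = 12 per group: δ = d·√(n/2) = 0.99 × √(12/2) = 2.4250. Critical value z_{0.01} = 2.326.
Revised power = Φ(δ − 2.326) + Φ(−δ − 2.326) = Φ(0.099) + Φ(-4.751) = 0.5393 + 0.0000 = 0.5393.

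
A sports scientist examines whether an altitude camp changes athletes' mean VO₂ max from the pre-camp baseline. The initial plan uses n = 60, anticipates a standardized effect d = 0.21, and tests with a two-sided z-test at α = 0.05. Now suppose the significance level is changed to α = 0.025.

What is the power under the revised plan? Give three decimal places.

Power ≈ 0.269

δ = d·√n = 0.21 × √60 = 1.6267 (unchanged). New critical value: z_{0.0125} = 2.241.
Revised power = Φ(δ − 2.241) + Φ(−δ − 2.241) = Φ(-0.615) + Φ(-3.868) = 0.2694 + 0.0001 = 0.2694.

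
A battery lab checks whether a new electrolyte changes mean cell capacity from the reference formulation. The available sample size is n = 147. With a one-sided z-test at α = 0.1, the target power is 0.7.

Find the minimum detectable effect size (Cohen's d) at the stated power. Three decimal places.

d ≈ 0.149

Required noncentrality: δ = z_{0.1} + z_{0.30} = 1.282 + 0.524 = 1.806.
δ = d·√n ⇒ d = δ/√n = 1.806/√147 = 0.1490.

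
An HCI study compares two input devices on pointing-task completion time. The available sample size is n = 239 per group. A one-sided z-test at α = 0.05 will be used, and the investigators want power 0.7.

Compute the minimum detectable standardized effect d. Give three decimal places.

Need Φ(δ − 1.645) = 0.7, so δ = 1.645 + 0.524 = 2.169.
δ = d·√(n/2) ⇒ d = δ/√(n/2) = 2.169/√(239/2) = 0.1984.

d ≈ 0.198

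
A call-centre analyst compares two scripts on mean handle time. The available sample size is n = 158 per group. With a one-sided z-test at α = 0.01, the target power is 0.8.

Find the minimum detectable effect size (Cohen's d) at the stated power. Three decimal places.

d ≈ 0.356

Need Φ(δ − 2.326) = 0.8, so δ = 2.326 + 0.842 = 3.168.
δ = d·√(n/2) ⇒ d = δ/√(n/2) = 3.168/√(158/2) = 0.3564.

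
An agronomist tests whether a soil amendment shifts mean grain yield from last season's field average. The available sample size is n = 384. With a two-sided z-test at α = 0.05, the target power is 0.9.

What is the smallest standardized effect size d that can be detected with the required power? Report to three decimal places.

d ≈ 0.165

Need Φ(δ − 1.960) = 0.9, so δ = 1.960 + 1.282 = 3.242.
(The second rejection-region term Φ(−δ − z_{α/2}) is negligible and dropped.)
δ = d·√n ⇒ d = δ/√n = 3.242/√384 = 0.1654.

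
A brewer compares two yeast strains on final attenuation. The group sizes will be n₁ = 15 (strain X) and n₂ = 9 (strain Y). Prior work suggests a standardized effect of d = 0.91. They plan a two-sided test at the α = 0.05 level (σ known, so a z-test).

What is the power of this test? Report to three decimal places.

Noncentrality parameter: δ = d / √(1/n₁ + 1/n₂) = 0.91 / √(1/15 + 1/9) = 2.1583
Critical value for a two-sided test at α = 0.05: z_{α/2} = 1.960.
Power = Φ(δ − 1.960) + Φ(−δ − 1.960) = Φ(0.198) + Φ(-4.118) = 0.5786 + 0.0000 = 0.5786.

Power ≈ 0.579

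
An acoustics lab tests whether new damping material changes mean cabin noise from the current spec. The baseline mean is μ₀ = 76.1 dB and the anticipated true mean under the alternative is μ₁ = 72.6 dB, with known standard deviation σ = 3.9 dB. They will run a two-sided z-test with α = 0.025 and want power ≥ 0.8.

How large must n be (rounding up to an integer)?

n = 12

Standardized effect: d = |μ₁ − μ₀| / σ = |72.6 − 76.1| / 3.9 = 0.8974
Set Φ(δ − 2.241) = 0.8; then δ − 2.241 = Φ⁻¹(0.8) = 0.842, giving δ = 3.083.
(Ignoring the negligible lower-tail rejection probability gives the usual closed-form inversion.)
δ = d·√n ⇒ n = (δ/d)² = (3.083 / 0.8974)² = 11.80.
Round up to the next whole unit.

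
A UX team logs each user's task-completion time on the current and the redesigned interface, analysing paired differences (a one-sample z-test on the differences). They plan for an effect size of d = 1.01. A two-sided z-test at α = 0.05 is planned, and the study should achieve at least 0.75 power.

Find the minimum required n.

Set Φ(δ − 1.960) = 0.75; then δ − 1.960 = Φ⁻¹(0.75) = 0.674, giving δ = 2.634.
(The Φ(−δ − z_{α/2}) term is vanishingly small for δ > 0 and is dropped in the standard sample-size formula.)
δ = d·√n ⇒ n = (δ/d)² = (2.634 / 1.01)² = 6.80.
Round up to the next whole unit.

n = 7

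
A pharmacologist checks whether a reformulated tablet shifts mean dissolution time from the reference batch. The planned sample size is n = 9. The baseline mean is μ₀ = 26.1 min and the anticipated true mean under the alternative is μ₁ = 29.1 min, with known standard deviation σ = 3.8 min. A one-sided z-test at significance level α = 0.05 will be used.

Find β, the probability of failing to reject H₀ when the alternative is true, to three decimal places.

β ≈ 0.235

Standardized effect: d = |μ₁ − μ₀| / σ = |29.1 − 26.1| / 3.8 = 0.7895
Noncentrality parameter: δ = d·√n = 0.7895 × √9 = 2.3684
Critical value for a one-sided test at α = 0.05: z_α = 1.645.
Power = Φ(δ − 1.645) = Φ(0.724) = 0.7653.
Type II error: β = 1 − power = 1 − 0.7653 = 0.2347.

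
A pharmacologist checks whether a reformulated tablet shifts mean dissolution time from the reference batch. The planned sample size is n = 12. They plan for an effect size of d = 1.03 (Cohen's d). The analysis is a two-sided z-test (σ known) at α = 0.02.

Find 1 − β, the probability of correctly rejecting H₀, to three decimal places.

Noncentrality parameter: δ = d·√n = 1.03 × √12 = 3.5680
Two-sided α = 0.02 → critical value z_{0.01} = 2.326.
Power = Φ(δ − 2.326) + Φ(−δ − 2.326) = Φ(1.242) + Φ(-5.894) = 0.8928 + 0.0000 = 0.8928.

Power ≈ 0.893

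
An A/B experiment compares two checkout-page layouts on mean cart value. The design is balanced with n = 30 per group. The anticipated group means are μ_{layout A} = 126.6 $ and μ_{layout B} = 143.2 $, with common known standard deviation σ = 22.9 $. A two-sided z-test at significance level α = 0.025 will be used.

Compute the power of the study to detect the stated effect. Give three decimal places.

Standardized effect: d = |μ_{layout A} − μ_{layout B}| / σ = |126.6 − 143.2| / 22.9 = 0.7249
Noncentrality parameter: λ = d·√(n/2) = 0.7249 × √(30/2) = 2.8075
Critical value for a two-sided test at α = 0.025: z_{α/2} = 2.241.
Power = Φ(λ − 2.241) + Φ(−λ − 2.241) = Φ(0.566) + Φ(-5.049) = 0.7143 + 0.0000 = 0.7143.

Power ≈ 0.714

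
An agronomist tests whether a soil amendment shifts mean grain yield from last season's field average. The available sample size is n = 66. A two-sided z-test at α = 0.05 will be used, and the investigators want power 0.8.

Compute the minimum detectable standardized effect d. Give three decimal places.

Need Φ(δ − 1.960) = 0.8, so δ = 1.960 + 0.842 = 2.802.
(Lower-tail contribution to power is negligible for δ > 0.)
δ = d·√n ⇒ d = δ/√n = 2.802/√66 = 0.3449.

d ≈ 0.345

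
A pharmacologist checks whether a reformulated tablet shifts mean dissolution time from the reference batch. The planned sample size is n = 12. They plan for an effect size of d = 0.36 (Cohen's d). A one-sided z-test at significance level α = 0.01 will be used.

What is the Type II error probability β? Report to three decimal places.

Noncentrality parameter: δ = d·√n = 0.36 × √12 = 1.2471
One-sided α = 0.01 → critical value z_{0.01} = 2.326.
Power = P(Z > 2.326 − δ) = Φ(-1.079) = 0.1402.
Type II error: β = 1 − power = 1 − 0.1402 = 0.8598.

β ≈ 0.860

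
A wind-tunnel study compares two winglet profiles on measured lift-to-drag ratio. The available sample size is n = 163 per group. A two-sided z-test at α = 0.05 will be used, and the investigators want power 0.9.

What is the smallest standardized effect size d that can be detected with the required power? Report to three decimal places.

d ≈ 0.359

Need Φ(δ − 1.960) = 0.9, so δ = 1.960 + 1.282 = 3.242.
(Lower-tail contribution to power is negligible for δ > 0.)
δ = d·√(n/2) ⇒ d = δ/√(n/2) = 3.242/√(163/2) = 0.3591.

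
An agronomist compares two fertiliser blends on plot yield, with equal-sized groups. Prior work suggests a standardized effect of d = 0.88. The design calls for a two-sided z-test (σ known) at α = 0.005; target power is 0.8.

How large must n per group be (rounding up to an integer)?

For power 0.8 need Φ(δ − z_{0.0025}) = 0.8, so δ = z_{0.0025} + z_{0.20} = 2.807 + 0.842 = 3.649.
(The Φ(−δ − z_{α/2}) term is vanishingly small for δ > 0 and is dropped in the standard sample-size formula.)
δ = d·√(n/2) ⇒ n = 2(δ/d)² = 2 × (3.649 / 0.88)² = 34.38.
Rounding up, n = 35 per group.

n = 35 per group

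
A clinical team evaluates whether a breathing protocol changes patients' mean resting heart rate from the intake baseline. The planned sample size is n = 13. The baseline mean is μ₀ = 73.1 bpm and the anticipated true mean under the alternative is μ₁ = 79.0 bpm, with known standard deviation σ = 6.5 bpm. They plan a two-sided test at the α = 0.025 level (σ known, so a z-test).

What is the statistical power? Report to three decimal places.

Standardized effect: d = |μ₁ − μ₀| / σ = |79.0 − 73.1| / 6.5 = 0.9077
Noncentrality parameter: λ = d·√n = 0.9077 × √13 = 3.2727
Critical value for a two-sided test at α = 0.025: z_{α/2} = 2.241.
Power = Φ(λ − 2.241) + Φ(−λ − 2.241) = Φ(1.031) + Φ(-5.514) = 0.8488 + 0.0000 = 0.8488.

Power ≈ 0.849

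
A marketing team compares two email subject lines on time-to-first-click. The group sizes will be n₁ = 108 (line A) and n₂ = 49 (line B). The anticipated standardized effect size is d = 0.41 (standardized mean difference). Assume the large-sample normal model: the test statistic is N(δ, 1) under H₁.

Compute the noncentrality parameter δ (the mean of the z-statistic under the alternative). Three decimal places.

δ ≈ 2.380

The noncentrality parameter scales effect size by the design's sample-size factor: δ = d / √(1/n₁ + 1/n₂) = 0.41 / √(1/108 + 1/49) = 2.3804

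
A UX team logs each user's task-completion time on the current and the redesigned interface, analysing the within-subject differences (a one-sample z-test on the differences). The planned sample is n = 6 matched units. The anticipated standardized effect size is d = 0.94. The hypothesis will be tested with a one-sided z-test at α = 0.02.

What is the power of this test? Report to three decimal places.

Power ≈ 0.598

Noncentrality parameter: δ = d·√n = 0.94 × √6 = 2.3025
One-sided α = 0.02 → critical value z_{0.02} = 2.054.
Power = P(Z > 2.054 − δ) = Φ(0.249) = 0.5982.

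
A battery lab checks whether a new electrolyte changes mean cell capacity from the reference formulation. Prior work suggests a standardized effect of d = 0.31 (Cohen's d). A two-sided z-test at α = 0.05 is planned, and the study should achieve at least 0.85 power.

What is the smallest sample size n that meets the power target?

n = 94

Set Φ(δ − 1.960) = 0.85; then δ − 1.960 = Φ⁻¹(0.85) = 1.036, giving δ = 2.996.
(For δ > 0 the lower-tail rejection region contributes negligibly to power, so the one-term inversion is standard.)
δ = d·√n ⇒ n = (δ/d)² = (2.996 / 0.31)² = 93.43.
Rounding up, n = 94.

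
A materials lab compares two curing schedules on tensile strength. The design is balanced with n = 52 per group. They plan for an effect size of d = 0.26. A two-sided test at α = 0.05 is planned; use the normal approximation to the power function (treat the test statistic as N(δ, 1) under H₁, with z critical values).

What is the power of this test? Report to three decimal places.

Power ≈ 0.263

Noncentrality parameter: δ = d·√(n/2) = 0.26 × √(52/2) = 1.3257
Critical value for a two-sided test at α = 0.05: z_{α/2} = 1.960.
Power = Φ(δ − 1.960) + Φ(−δ − 1.960) = Φ(-0.634) + Φ(-3.286) = 0.2630 + 0.0005 = 0.2635.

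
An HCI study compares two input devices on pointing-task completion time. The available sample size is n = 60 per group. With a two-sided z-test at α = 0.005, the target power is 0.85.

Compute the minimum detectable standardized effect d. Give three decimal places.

d ≈ 0.702

Required noncentrality: δ = z_{0.0025} + z_{0.15} = 2.807 + 1.036 = 3.843.
(Lower-tail contribution to power is negligible for δ > 0.)
δ = d·√(n/2) ⇒ d = δ/√(n/2) = 3.843/√(60/2) = 0.7017.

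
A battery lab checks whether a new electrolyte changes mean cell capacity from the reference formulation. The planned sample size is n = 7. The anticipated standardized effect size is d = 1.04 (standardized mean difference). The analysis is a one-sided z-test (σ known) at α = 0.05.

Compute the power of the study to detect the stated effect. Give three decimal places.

Noncentrality parameter: δ = d·√n = 1.04 × √7 = 2.7516
One-sided α = 0.05 → critical value z_{0.05} = 1.645.
Power = P(Z > 1.645 − δ) = Φ(1.107) = 0.8658.

Power ≈ 0.866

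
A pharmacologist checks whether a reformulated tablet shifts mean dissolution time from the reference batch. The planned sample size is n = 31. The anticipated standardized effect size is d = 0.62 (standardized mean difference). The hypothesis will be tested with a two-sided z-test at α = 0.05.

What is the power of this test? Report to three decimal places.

Power ≈ 0.932

Noncentrality parameter: δ = d·√n = 0.62 × √31 = 3.4520
Critical value for a two-sided test at α = 0.05: z_{α/2} = 1.960.
Power = Φ(δ − 1.960) + Φ(−δ − 1.960) = Φ(1.492) + Φ(-5.412) = 0.9322 + 0.0000 = 0.9322.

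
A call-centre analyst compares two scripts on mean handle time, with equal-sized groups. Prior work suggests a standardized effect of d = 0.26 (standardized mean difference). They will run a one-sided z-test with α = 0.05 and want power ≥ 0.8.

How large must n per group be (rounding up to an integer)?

n = 183 per group

For power 0.8 need Φ(δ − z_{0.05}) = 0.8, so δ = z_{0.05} + z_{0.20} = 1.645 + 0.842 = 2.486.
δ = d·√(n/2) ⇒ n = 2(δ/d)² = 2 × (2.486 / 0.26)² = 182.92.
Rounding up, n = 183 per group.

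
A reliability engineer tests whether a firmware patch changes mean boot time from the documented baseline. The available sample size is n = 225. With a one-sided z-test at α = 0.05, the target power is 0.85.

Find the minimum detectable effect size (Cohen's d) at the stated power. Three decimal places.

d ≈ 0.179

Required noncentrality: δ = z_{0.05} + z_{0.15} = 1.645 + 1.036 = 2.681.
δ = d·√n ⇒ d = δ/√n = 2.681/√225 = 0.1788.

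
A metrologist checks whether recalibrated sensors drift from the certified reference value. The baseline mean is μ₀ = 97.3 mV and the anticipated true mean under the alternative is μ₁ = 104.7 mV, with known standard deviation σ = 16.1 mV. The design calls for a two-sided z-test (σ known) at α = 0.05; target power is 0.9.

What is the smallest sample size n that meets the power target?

n = 50

Standardized effect: d = |μ₁ − μ₀| / σ = |104.7 − 97.3| / 16.1 = 0.4596
Set Φ(δ − 1.960) = 0.9; then δ − 1.960 = Φ⁻¹(0.9) = 1.282, giving δ = 3.242.
(The Φ(−δ − z_{α/2}) term is vanishingly small for δ > 0 and is dropped in the standard sample-size formula.)
δ = d·√n ⇒ n = (δ/d)² = (3.242 / 0.4596)² = 49.74.
Rounding up, n = 50.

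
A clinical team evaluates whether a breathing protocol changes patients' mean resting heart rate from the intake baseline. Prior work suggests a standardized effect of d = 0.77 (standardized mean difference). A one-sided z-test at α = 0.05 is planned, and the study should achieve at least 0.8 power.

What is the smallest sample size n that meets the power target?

n = 11

Set Φ(δ − 1.645) = 0.8; then δ − 1.645 = Φ⁻¹(0.8) = 0.842, giving δ = 2.486.
δ = d·√n ⇒ n = (δ/d)² = (2.486 / 0.77)² = 10.43.
Round up to the next whole unit.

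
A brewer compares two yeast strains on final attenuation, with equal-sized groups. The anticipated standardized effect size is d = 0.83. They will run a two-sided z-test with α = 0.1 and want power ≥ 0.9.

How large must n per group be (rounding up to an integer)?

n = 25 per group

For power 0.9 need Φ(δ − z_{0.05}) = 0.9, so δ = z_{0.05} + z_{0.10} = 1.645 + 1.282 = 2.926.
(For δ > 0 the lower-tail rejection region contributes negligibly to power, so the one-term inversion is standard.)
δ = d·√(n/2) ⇒ n = 2(δ/d)² = 2 × (2.926 / 0.83)² = 24.86.
Rounding up, n = 25 per group.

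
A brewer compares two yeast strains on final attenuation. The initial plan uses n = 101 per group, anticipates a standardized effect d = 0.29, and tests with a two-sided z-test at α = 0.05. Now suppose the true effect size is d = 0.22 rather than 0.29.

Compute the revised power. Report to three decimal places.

With d = 0.22: δ = d·√(n/2) = 0.22 × √(101/2) = 1.5634. Critical value z_{0.025} = 1.960.
Revised power = Φ(δ − 1.960) + Φ(−δ − 1.960) = Φ(-0.397) + Φ(-3.523) = 0.3458 + 0.0002 = 0.3461.

Power ≈ 0.346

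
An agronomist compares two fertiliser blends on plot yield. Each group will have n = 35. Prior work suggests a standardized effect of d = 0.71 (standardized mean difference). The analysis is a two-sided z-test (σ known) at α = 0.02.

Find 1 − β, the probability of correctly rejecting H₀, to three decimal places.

Power ≈ 0.740

Noncentrality parameter: δ = d·√(n/2) = 0.71 × √(35/2) = 2.9701
Two-sided α = 0.02 → critical value z_{0.01} = 2.326.
Power = Φ(δ − 2.326) + Φ(−δ − 2.326) = Φ(0.644) + Φ(-5.296) = 0.7401 + 0.0000 = 0.7401.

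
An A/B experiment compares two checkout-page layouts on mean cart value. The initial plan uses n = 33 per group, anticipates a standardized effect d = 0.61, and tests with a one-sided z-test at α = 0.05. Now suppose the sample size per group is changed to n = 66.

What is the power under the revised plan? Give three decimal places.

With n = 66 per group: δ = d·√(n/2) = 0.61 × √(66/2) = 3.5042. Critical value z_{0.05} = 1.645.
Revised power = P(Z > 1.645 − δ) = Φ(1.859) = 0.9685.

Power ≈ 0.969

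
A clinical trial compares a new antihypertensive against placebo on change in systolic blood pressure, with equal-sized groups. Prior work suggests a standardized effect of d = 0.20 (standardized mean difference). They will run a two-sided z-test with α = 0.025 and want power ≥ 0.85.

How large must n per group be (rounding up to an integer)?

For power 0.85 need Φ(δ − z_{0.0125}) = 0.85, so δ = z_{0.0125} + z_{0.15} = 2.241 + 1.036 = 3.278.
(The Φ(−δ − z_{α/2}) term is vanishingly small for δ > 0 and is dropped in the standard sample-size formula.)
δ = d·√(n/2) ⇒ n = 2(δ/d)² = 2 × (3.278 / 0.20)² = 537.21.
Rounding up, n = 538 per group.

n = 538 per group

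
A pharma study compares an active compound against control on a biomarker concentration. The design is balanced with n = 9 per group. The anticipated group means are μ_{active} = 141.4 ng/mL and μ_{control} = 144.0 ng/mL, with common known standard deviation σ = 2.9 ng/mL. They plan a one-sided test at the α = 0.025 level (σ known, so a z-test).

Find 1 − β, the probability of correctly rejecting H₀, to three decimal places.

Standardized effect: d = |μ_{active} − μ_{control}| / σ = |141.4 − 144.0| / 2.9 = 0.8966
Noncentrality parameter: δ = d·√(n/2) = 0.8966 × √(9/2) = 1.9019
Critical value for a one-sided test at α = 0.025: z_α = 1.960.
Power = Φ(δ − 1.960) = Φ(-0.058) = 0.4768.

Power ≈ 0.477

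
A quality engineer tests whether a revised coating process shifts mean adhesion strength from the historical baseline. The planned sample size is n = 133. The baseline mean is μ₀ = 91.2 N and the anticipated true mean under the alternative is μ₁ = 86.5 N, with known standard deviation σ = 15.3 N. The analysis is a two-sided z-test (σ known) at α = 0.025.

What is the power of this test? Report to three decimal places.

Standardized effect: d = |μ₁ − μ₀| / σ = |86.5 − 91.2| / 15.3 = 0.3072
Noncentrality parameter: δ = d·√n = 0.3072 × √133 = 3.5427
Critical value for a two-sided test at α = 0.025: z_{α/2} = 2.241.
Power = Φ(δ − 2.241) + Φ(−δ − 2.241) = Φ(1.301) + Φ(-5.784) = 0.9034 + 0.0000 = 0.9034.

Power ≈ 0.903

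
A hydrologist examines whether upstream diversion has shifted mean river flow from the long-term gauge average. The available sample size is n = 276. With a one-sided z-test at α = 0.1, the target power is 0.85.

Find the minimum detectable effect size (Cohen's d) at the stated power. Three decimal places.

d ≈ 0.140

Required noncentrality: δ = z_{0.1} + z_{0.15} = 1.282 + 1.036 = 2.318.
δ = d·√n ⇒ d = δ/√n = 2.318/√276 = 0.1395.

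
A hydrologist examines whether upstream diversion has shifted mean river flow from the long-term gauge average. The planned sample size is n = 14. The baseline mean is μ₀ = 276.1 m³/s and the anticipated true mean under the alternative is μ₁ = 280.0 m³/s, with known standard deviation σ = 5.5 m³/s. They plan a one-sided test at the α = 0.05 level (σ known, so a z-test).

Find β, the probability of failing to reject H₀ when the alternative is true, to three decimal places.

β ≈ 0.157

Standardized effect: d = |μ₁ − μ₀| / σ = |280.0 − 276.1| / 5.5 = 0.7091
Noncentrality parameter: δ = d·√n = 0.7091 × √14 = 2.6532
One-sided α = 0.05 → critical value z_{0.05} = 1.645.
Power = Φ(δ − 1.645) = Φ(1.008) = 0.8433.
Type II error: β = 1 − power = 1 − 0.8433 = 0.1567.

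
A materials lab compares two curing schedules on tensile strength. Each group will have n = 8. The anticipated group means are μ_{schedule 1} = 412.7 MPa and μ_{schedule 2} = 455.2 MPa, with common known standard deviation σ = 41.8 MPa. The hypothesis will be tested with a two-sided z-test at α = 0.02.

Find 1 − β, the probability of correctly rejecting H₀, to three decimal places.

Standardized effect: d = |μ_{schedule 1} − μ_{schedule 2}| / σ = |412.7 − 455.2| / 41.8 = 1.0167
Noncentrality parameter: δ = d·√(n/2) = 1.0167 × √(8/2) = 2.0335
Two-sided α = 0.02 → critical value z_{0.01} = 2.326.
Power = Φ(δ − 2.326) + Φ(−δ − 2.326) = Φ(-0.293) + Φ(-4.360) = 0.3848 + 0.0000 = 0.3848.

Power ≈ 0.385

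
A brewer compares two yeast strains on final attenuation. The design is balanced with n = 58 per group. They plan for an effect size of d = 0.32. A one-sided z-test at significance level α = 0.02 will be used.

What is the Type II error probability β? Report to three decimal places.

Noncentrality parameter: δ = d·√(n/2) = 0.32 × √(58/2) = 1.7233
Critical value for a one-sided test at α = 0.02: z_α = 2.054.
Power = Φ(δ − 2.054) = Φ(-0.330) = 0.3705.
Type II error: β = 1 − power = 1 − 0.3705 = 0.6295.

β ≈ 0.629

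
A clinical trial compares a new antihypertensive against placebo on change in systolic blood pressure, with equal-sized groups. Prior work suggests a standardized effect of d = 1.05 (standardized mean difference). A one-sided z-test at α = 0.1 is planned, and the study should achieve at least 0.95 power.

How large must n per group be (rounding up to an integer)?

For power 0.95 need Φ(δ − z_{0.1}) = 0.95, so δ = z_{0.1} + z_{0.05} = 1.282 + 1.645 = 2.926.
δ = d·√(n/2) ⇒ n = 2(δ/d)² = 2 × (2.926 / 1.05)² = 15.54.
Round up to the next whole unit.

n = 16 per group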